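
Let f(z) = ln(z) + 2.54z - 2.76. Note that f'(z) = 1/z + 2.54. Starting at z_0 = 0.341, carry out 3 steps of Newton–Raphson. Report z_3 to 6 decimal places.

1.062677

z_0 = 0.341000: f = -2.969733, f' = 5.472551 → z_1 = 0.341000 - (-2.969733)/(5.472551) = 0.883660
z_1 = 0.883660: f = -0.639188, f' = 3.671657 → z_2 = 0.883660 - (-0.639188)/(3.671657) = 1.057747
z_2 = 1.057747: f = -0.017183, f' = 3.485406 → z_3 = 1.057747 - (-0.017183)/(3.485406) = 1.062677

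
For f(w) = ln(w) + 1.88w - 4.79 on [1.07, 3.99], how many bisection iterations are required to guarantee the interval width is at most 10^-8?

29

Initial width b − a = 3.99 − 1.07 = 2.920000.
After n steps the width is (b−a)/2^n; need (b−a)/2^n ≤ 10^-8.
So n ≥ log₂(2.920000/10^-8) = log₂(292000000.0000) ≈ 28.1214.
Hence n = 29.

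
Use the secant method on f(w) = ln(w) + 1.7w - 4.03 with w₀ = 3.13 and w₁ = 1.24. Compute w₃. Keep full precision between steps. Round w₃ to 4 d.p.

1.9739

f(w_0) = 2.432033, f(w_1) = -1.706889
w_2 = 1.240000 - (-1.706889)·(1.240000 - 3.130000)/(-1.706889 - (2.432033)) = 2.019435; f(w_2) = 0.105857
w_3 = 2.019435 - (0.105857)·(2.019435 - 1.240000)/(0.105857 - (-1.706889)) = 1.973919; f(w_3) = 0.005683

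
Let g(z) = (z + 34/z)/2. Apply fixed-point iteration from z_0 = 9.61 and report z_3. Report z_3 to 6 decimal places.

5.831102

z_1 = g(9.610000) = 6.573991
z_2 = g(6.573991) = 5.872944
z_3 = g(5.872944) = 5.831102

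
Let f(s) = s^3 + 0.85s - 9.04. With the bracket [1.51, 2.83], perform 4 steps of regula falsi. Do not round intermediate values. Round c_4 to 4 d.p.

1.9416

f(1.510000) = -4.313549, f(2.830000) = 16.030687
step 1: c = 1.789877, f(c) = -1.784447 < 0 → new bracket [1.789877, 2.830000]
step 2: c = 1.894061, f(c) = -0.635171 < 0 → new bracket [1.894061, 2.830000]
step 3: c = 1.929731, f(c) = -0.213674 < 0 → new bracket [1.929731, 2.830000]
step 4: c = 1.941573, f(c) = -0.070502 < 0 → new bracket [1.941573, 2.830000]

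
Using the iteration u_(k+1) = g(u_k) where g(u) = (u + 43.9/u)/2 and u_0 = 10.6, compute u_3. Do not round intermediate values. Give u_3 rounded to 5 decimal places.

u_1 = g(10.600000) = 7.370755
u_2 = g(7.370755) = 6.663363
u_3 = g(6.663363) = 6.625814

6.62581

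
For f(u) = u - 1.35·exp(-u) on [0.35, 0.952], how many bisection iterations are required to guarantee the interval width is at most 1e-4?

13

Initial width b − a = 0.952 − 0.35 = 0.602000.
After n steps the width is (b−a)/2^n; need (b−a)/2^n ≤ 1e-4.
So n ≥ log₂(0.602000/1e-4) = log₂(6020.0000) ≈ 12.5555.
Hence n = 13.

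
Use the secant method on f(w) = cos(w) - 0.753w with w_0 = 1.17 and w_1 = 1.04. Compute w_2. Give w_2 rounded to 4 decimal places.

Secant update: w_(k+1) = w_k − f(w_k)·(w_k − w_(k-1))/(f(w_k) − f(w_(k-1))).
f(w_0) = -0.490858, f(w_1) = -0.276900
w_2 = 1.040000 - (-0.276900)·(1.040000 - 1.170000)/(-0.276900 - (-0.490858)) = 0.871757; f(w_2) = -0.012951

0.8718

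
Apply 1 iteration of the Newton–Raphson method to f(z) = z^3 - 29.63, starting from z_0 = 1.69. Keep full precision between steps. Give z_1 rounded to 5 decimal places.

f'(z) = 3z^2
z_0 = 1.690000: f = -24.803191, f' = 8.568300 → z_1 = 1.690000 - (-24.803191)/(8.568300) = 4.584762

4.58476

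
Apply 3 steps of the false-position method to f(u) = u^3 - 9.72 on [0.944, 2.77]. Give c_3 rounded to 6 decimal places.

f(0.944000) = -8.878768, f(2.770000) = 11.533933
step 1: c = 1.738242, f(c) = -4.467925 < 0 → new bracket [1.738242, 2.770000]
step 2: c = 2.026322, f(c) = -1.399957 < 0 → new bracket [2.026322, 2.770000]
step 3: c = 2.106818, f(c) = -0.368511 < 0 → new bracket [2.106818, 2.770000]

2.106818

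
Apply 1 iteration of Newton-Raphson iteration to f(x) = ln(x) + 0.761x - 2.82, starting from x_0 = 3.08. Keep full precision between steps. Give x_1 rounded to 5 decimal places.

2.48239

f'(x) = 1/x + 0.761
x_0 = 3.080000: f = 0.648810, f' = 1.085675 → x_1 = 3.080000 - (0.648810)/(1.085675) = 2.482391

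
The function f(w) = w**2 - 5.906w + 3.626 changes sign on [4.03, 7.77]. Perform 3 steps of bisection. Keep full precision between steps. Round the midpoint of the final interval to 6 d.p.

5.198750

f(4.030000) = -3.934280, f(7.770000) = 18.109280 (opposite signs)
step 1: m = 5.900000, f(m) = 3.590600 > 0 → root in [4.030000, 5.900000]
step 2: m = 4.965000, f(m) = -1.046065 < 0 → root in [4.965000, 5.900000]
step 3: m = 5.432500, f(m) = 1.053711 > 0 → root in [4.965000, 5.432500]
Midpoint of [4.965000, 5.432500] = 5.198750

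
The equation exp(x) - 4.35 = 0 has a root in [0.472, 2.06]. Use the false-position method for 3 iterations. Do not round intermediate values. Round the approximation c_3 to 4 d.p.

1.4479

f(0.472000) = -2.746803, f(2.060000) = 3.495970
step 1: c = 1.170716, f(c) = -1.125701 < 0 → new bracket [1.170716, 2.060000]
step 2: c = 1.387319, f(c) = -0.345901 < 0 → new bracket [1.387319, 2.060000]
step 3: c = 1.447883, f(c) = -0.095900 < 0 → new bracket [1.447883, 2.060000]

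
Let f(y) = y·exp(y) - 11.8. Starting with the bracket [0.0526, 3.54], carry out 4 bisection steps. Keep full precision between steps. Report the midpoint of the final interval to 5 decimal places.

1.90528

f(0.052600) = -11.744559, f(3.540000) = 110.212894 (opposite signs)
step 1: m = 1.796300, f(m) = -0.973152 < 0 → root in [1.796300, 3.540000]
step 2: m = 2.668150, f(m) = 26.656793 > 0 → root in [1.796300, 2.668150]
step 3: m = 2.232225, f(m) = 9.005635 > 0 → root in [1.796300, 2.232225]
step 4: m = 2.014263, f(m) = 3.297296 > 0 → root in [1.796300, 2.014263]
Midpoint of [1.796300, 2.014263] = 1.905281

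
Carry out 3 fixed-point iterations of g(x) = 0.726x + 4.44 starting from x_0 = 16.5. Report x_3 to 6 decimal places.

16.317501

x_1 = g(16.500000) = 16.419000
x_2 = g(16.419000) = 16.360194
x_3 = g(16.360194) = 16.317501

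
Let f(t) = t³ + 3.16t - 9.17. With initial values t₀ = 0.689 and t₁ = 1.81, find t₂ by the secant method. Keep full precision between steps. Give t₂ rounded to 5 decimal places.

1.50608

f(t_0) = -6.665677, f(t_1) = 2.479341
t_2 = 1.810000 - (2.479341)·(1.810000 - 0.689000)/(2.479341 - (-6.665677)) = 1.506081; f(t_2) = -0.994567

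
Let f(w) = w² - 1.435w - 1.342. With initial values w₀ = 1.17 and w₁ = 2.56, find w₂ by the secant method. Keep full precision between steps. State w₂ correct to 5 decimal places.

1.88985

Secant update: w_(k+1) = w_k − f(w_k)·(w_k − w_(k-1))/(f(w_k) − f(w_(k-1))).
f(w_0) = -1.652050, f(w_1) = 1.538000
w_2 = 2.560000 - (1.538000)·(2.560000 - 1.170000)/(1.538000 - (-1.652050)) = 1.889847; f(w_2) = -0.482408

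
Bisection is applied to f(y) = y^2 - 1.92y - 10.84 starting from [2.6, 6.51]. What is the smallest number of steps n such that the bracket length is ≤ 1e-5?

19

Initial width b − a = 6.51 − 2.6 = 3.910000.
After n steps the width is (b−a)/2^n; need (b−a)/2^n ≤ 1e-5.
So n ≥ log₂(3.910000/1e-5) = log₂(391000.0000) ≈ 18.5768.
Hence n = 19.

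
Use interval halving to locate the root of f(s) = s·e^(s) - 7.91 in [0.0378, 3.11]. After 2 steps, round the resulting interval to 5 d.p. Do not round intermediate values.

f(0.037800) = -7.870744, f(3.110000) = 61.819448 (opposite signs)
step 1: m = 1.573900, f(m) = -0.315255 < 0 → root in [1.573900, 3.110000]
step 2: m = 2.341950, f(m) = 16.449792 > 0 → root in [1.573900, 2.341950]

[1.57390, 2.34195]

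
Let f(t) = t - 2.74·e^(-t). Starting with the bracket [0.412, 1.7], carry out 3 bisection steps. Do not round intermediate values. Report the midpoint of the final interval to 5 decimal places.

f(0.412000) = -1.402769, f(1.700000) = 1.199447 (opposite signs)
step 1: m = 1.056000, f(m) = 0.102906 > 0 → root in [0.412000, 1.056000]
step 2: m = 0.734000, f(m) = -0.581159 < 0 → root in [0.734000, 1.056000]
step 3: m = 0.895000, f(m) = -0.224585 < 0 → root in [0.895000, 1.056000]
Midpoint of [0.895000, 1.056000] = 0.975500

0.97550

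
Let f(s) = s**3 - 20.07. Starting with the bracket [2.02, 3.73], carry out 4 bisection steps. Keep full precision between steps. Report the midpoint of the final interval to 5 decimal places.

2.71469

f(2.020000) = -11.827592, f(3.730000) = 31.825117 (opposite signs)
step 1: m = 2.875000, f(m) = 3.693672 > 0 → root in [2.020000, 2.875000]
step 2: m = 2.447500, f(m) = -5.408848 < 0 → root in [2.447500, 2.875000]
step 3: m = 2.661250, f(m) = -1.222358 < 0 → root in [2.661250, 2.875000]
step 4: m = 2.768125, f(m) = 1.140802 > 0 → root in [2.661250, 2.768125]
Midpoint of [2.661250, 2.768125] = 2.714688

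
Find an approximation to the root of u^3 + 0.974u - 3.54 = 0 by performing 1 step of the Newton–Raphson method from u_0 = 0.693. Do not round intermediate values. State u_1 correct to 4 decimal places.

1.7416

f'(u) = 3u^2 + 0.974
u_0 = 0.693000: f = -2.532205, f' = 2.414747 → u_1 = 0.693000 - (-2.532205)/(2.414747) = 1.741642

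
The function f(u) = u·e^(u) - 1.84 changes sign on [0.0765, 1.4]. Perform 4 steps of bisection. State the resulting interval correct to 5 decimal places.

f(0.076500) = -1.757418, f(1.400000) = 3.837280 (opposite signs)
step 1: m = 0.738250, f(m) = -0.295381 < 0 → root in [0.738250, 1.400000]
step 2: m = 1.069125, f(m) = 1.274179 > 0 → root in [0.738250, 1.069125]
step 3: m = 0.903687, f(m) = 0.390924 > 0 → root in [0.738250, 0.903687]
step 4: m = 0.820969, f(m) = 0.025816 > 0 → root in [0.738250, 0.820969]

[0.73825, 0.82097]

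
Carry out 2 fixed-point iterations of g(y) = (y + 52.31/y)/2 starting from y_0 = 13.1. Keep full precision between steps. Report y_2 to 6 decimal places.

7.333576

y_1 = g(13.100000) = 8.546565
y_2 = g(8.546565) = 7.333576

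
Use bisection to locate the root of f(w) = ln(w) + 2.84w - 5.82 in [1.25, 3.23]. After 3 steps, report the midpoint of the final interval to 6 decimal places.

f(1.250000) = -2.046856, f(3.230000) = 4.525682 (opposite signs)
step 1: m = 2.240000, f(m) = 1.348076 > 0 → root in [1.250000, 2.240000]
step 2: m = 1.745000, f(m) = -0.307445 < 0 → root in [1.745000, 2.240000]
step 3: m = 1.992500, f(m) = 0.528090 > 0 → root in [1.745000, 1.992500]
Midpoint of [1.745000, 1.992500] = 1.868750

1.868750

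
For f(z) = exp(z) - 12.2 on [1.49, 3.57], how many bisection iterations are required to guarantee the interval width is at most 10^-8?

28

Initial width b − a = 3.57 − 1.49 = 2.080000.
After n steps the width is (b−a)/2^n; need (b−a)/2^n ≤ 10^-8.
So n ≥ log₂(2.080000/10^-8) = log₂(208000000.0000) ≈ 27.6320.
Hence n = 28.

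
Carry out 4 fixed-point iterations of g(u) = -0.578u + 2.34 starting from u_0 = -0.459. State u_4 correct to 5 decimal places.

1.26615

u_1 = g(-0.459000) = 2.605302
u_2 = g(2.605302) = 0.834135
u_3 = g(0.834135) = 1.857870
u_4 = g(1.857870) = 1.266151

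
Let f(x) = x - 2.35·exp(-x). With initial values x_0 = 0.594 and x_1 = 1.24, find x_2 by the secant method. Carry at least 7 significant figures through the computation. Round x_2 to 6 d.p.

0.953692

f(x_0) = -0.703469, f(x_1) = 0.559947
x_2 = 1.240000 - (0.559947)·(1.240000 - 0.594000)/(0.559947 - (-0.703469)) = 0.953692; f(x_2) = 0.048200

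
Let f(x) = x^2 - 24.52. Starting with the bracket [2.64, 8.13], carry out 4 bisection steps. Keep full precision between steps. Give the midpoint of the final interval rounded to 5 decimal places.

f(2.640000) = -17.550400, f(8.130000) = 41.576900 (opposite signs)
step 1: m = 5.385000, f(m) = 4.478225 > 0 → root in [2.640000, 5.385000]
step 2: m = 4.012500, f(m) = -8.419844 < 0 → root in [4.012500, 5.385000]
step 3: m = 4.698750, f(m) = -2.441748 < 0 → root in [4.698750, 5.385000]
step 4: m = 5.041875, f(m) = 0.900504 > 0 → root in [4.698750, 5.041875]
Midpoint of [4.698750, 5.041875] = 4.870313

4.87031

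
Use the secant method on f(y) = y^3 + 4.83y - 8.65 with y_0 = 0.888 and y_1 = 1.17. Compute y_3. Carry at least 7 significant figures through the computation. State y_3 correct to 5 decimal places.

1.31588

f(y_0) = -3.660733, f(y_1) = -1.397287
y_2 = 1.170000 - (-1.397287)·(1.170000 - 0.888000)/(-1.397287 - (-3.660733)) = 1.344086; f(y_2) = 0.270120
y_3 = 1.344086 - (0.270120)·(1.344086 - 1.170000)/(0.270120 - (-1.397287)) = 1.315884; f(y_3) = -0.015757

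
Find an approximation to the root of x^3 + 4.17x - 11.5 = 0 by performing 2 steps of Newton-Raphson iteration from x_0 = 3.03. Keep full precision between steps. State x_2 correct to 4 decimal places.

1.7301

f'(x) = 3x^2 + 4.17
x_0 = 3.030000: f = 28.953227, f' = 31.712700 → x_1 = 3.030000 - (28.953227)/(31.712700) = 2.117015
x_1 = 2.117015: f = 6.815886, f' = 17.615254 → x_2 = 2.117015 - (6.815886)/(17.615254) = 1.730084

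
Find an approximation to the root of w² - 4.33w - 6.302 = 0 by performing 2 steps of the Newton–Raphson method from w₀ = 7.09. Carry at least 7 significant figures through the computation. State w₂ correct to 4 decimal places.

5.4897

f'(w) = 2w - 4.33
w_0 = 7.090000: f = 13.266400, f' = 9.850000 → w_1 = 7.090000 - (13.266400)/(9.850000) = 5.743157
w_1 = 5.743157: f = 1.813985, f' = 7.156315 → w_2 = 5.743157 - (1.813985)/(7.156315) = 5.489677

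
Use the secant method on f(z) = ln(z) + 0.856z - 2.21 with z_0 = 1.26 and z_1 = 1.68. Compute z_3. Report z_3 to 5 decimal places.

1.85777

Secant update: z_(k+1) = z_k − f(z_k)·(z_k − z_(k-1))/(f(z_k) − f(z_(k-1))).
f(z_0) = -0.900328, f(z_1) = -0.253126
z_2 = 1.680000 - (-0.253126)·(1.680000 - 1.260000)/(-0.253126 - (-0.900328)) = 1.844266; f(z_2) = -0.019228
z_3 = 1.844266 - (-0.019228)·(1.844266 - 1.680000)/(-0.019228 - (-0.253126)) = 1.857769; f(z_3) = -0.000374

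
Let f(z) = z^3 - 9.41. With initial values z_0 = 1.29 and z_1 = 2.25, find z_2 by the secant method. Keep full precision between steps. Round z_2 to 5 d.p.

f(z_0) = -7.263311, f(z_1) = 1.980625
z_2 = 2.250000 - (1.980625)·(2.250000 - 1.290000)/(1.980625 - (-7.263311)) = 2.044308; f(z_2) = -0.866433

2.04431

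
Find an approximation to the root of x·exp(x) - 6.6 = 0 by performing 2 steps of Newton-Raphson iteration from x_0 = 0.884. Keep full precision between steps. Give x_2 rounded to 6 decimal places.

f'(x) = (x + 1)·exp(x)
x_0 = 0.884000: f = -4.460223, f' = 4.560340 → x_1 = 0.884000 - (-4.460223)/(4.560340) = 1.862046
x_1 = 1.862046: f = 5.385793, f' = 18.422686 → x_2 = 1.862046 - (5.385793)/(18.422686) = 1.569700

1.569700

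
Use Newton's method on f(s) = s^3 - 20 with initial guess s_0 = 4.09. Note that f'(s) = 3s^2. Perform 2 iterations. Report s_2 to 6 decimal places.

s_0 = 4.090000: f = 48.417929, f' = 50.184300 → s_1 = 4.090000 - (48.417929)/(50.184300) = 3.125198
s_1 = 3.125198: f = 10.523370, f' = 29.300582 → s_2 = 3.125198 - (10.523370)/(29.300582) = 2.766045

2.766045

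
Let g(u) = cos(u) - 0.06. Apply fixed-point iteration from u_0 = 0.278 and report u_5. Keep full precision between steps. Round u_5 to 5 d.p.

0.73854

u_1 = g(0.278000) = 0.901606
u_2 = g(0.901606) = 0.560351
u_3 = g(0.560351) = 0.787069
u_4 = g(0.787069) = 0.645925
u_5 = g(0.645925) = 0.738544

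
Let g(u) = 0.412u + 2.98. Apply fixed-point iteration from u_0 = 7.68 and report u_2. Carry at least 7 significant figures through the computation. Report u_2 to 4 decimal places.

u_1 = g(7.680000) = 6.144160
u_2 = g(6.144160) = 5.511394

5.5114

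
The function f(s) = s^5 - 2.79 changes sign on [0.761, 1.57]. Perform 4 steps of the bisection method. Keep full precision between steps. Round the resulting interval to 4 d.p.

[1.2161, 1.2666]

f(0.761000) = -2.534775, f(1.570000) = 6.748899 (opposite signs)
step 1: m = 1.165500, f(m) = -0.639391 < 0 → root in [1.165500, 1.570000]
step 2: m = 1.367750, f(m) = 1.996671 > 0 → root in [1.165500, 1.367750]
step 3: m = 1.266625, f(m) = 0.470170 > 0 → root in [1.165500, 1.266625]
step 4: m = 1.216063, f(m) = -0.130626 < 0 → root in [1.216063, 1.266625]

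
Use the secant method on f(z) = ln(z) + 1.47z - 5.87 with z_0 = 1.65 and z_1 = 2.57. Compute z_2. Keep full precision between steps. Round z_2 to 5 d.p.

f(z_0) = -2.943725, f(z_1) = -1.148194
z_2 = 2.570000 - (-1.148194)·(2.570000 - 1.650000)/(-1.148194 - (-2.943725)) = 3.158316; f(z_2) = -0.077237

3.15832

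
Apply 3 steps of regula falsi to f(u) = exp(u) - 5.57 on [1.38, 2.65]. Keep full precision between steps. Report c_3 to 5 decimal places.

f(1.380000) = -1.595098, f(2.650000) = 8.584039
step 1: c = 1.579012, f(c) = -0.719836 < 0 → new bracket [1.579012, 2.650000]
step 2: c = 1.661874, f(c) = -0.300823 < 0 → new bracket [1.661874, 2.650000]
step 3: c = 1.695330, f(c) = -0.121556 < 0 → new bracket [1.695330, 2.650000]

1.69533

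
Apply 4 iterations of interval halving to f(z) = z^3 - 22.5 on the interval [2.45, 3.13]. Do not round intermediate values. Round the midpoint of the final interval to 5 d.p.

2.81125

f(2.450000) = -7.793875, f(3.130000) = 8.164297 (opposite signs)
step 1: m = 2.790000, f(m) = -0.782361 < 0 → root in [2.790000, 3.130000]
step 2: m = 2.960000, f(m) = 3.434336 > 0 → root in [2.790000, 2.960000]
step 3: m = 2.875000, f(m) = 1.263672 > 0 → root in [2.790000, 2.875000]
step 4: m = 2.832500, f(m) = 0.225307 > 0 → root in [2.790000, 2.832500]
Midpoint of [2.790000, 2.832500] = 2.811250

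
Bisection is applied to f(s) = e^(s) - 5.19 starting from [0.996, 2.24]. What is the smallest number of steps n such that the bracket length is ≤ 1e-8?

Initial width b − a = 2.24 − 0.996 = 1.244000.
After n steps the width is (b−a)/2^n; need (b−a)/2^n ≤ 1e-8.
So n ≥ log₂(1.244000/1e-8) = log₂(124400000.0000) ≈ 26.8904.
Hence n = 27.

27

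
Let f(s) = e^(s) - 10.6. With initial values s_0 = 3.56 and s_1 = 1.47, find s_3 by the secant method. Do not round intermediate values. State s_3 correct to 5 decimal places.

Secant update: s_(k+1) = s_k − f(s_k)·(s_k − s_(k-1))/(f(s_k) − f(s_(k-1))).
f(s_0) = 24.563197, f(s_1) = -6.250765
s_2 = 1.470000 - (-6.250765)·(1.470000 - 3.560000)/(-6.250765 - (24.563197)) = 1.893967; f(s_2) = -3.954321
s_3 = 1.893967 - (-3.954321)·(1.893967 - 1.470000)/(-3.954321 - (-6.250765)) = 2.624009; f(s_3) = 3.190903

2.62401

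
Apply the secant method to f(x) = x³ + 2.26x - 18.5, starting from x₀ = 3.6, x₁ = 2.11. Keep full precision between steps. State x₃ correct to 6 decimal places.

2.370532

f(x_0) = 36.292000, f(x_1) = -4.337469
x_2 = 2.110000 - (-4.337469)·(2.110000 - 3.600000)/(-4.337469 - (36.292000)) = 2.269068; f(x_2) = -1.689233
x_3 = 2.269068 - (-1.689233)·(2.269068 - 2.110000)/(-1.689233 - (-4.337469)) = 2.370532; f(x_3) = 0.178424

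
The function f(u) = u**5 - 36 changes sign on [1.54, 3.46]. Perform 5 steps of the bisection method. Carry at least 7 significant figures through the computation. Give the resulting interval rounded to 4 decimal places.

[2.0200, 2.0800]

f(1.540000) = -27.338291, f(3.460000) = 459.884455 (opposite signs)
step 1: m = 2.500000, f(m) = 61.656250 > 0 → root in [1.540000, 2.500000]
step 2: m = 2.020000, f(m) = -2.367678 < 0 → root in [2.020000, 2.500000]
step 3: m = 2.260000, f(m) = 22.957926 > 0 → root in [2.020000, 2.260000]
step 4: m = 2.140000, f(m) = 8.881655 > 0 → root in [2.020000, 2.140000]
step 5: m = 2.080000, f(m) = 2.932893 > 0 → root in [2.020000, 2.080000]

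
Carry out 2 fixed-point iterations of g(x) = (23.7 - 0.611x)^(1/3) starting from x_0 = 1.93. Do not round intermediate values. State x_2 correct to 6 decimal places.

x_1 = g(1.930000) = 2.823977
x_2 = g(2.823977) = 2.800958

2.800958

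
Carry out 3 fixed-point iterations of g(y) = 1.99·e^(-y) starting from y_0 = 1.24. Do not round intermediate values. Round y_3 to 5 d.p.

0.65007

y_1 = g(1.240000) = 0.575875
y_2 = g(0.575875) = 1.118804
y_3 = g(1.118804) = 0.650074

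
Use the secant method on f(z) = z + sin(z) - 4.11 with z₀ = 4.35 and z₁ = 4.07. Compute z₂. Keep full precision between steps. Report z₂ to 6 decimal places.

5.686509

f(z_0) = -0.695053, f(z_1) = -0.840667
z_2 = 4.070000 - (-0.840667)·(4.070000 - 4.350000)/(-0.840667 - (-0.695053)) = 5.686509; f(z_2) = 1.014613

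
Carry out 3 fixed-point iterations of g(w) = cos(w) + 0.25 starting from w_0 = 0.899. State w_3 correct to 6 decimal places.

0.877081

w_1 = g(0.899000) = 0.872393
w_2 = g(0.872393) = 0.892996
w_3 = g(0.892996) = 0.877081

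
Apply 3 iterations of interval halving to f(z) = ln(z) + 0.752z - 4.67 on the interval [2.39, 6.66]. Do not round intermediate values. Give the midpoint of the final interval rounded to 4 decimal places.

f(2.390000) = -2.001427, f(6.660000) = 2.234439 (opposite signs)
step 1: m = 4.525000, f(m) = 0.242418 > 0 → root in [2.390000, 4.525000]
step 2: m = 3.457500, f(m) = -0.829414 < 0 → root in [3.457500, 4.525000]
step 3: m = 3.991250, f(m) = -0.284476 < 0 → root in [3.991250, 4.525000]
Midpoint of [3.991250, 4.525000] = 4.258125

4.2581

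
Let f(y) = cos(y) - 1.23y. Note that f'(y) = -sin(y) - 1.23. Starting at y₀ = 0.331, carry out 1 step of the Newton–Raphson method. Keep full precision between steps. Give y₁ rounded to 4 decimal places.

y_0 = 0.331000: f = 0.538588, f' = -1.554989 → y_1 = 0.331000 - (0.538588)/(-1.554989) = 0.677361

0.6774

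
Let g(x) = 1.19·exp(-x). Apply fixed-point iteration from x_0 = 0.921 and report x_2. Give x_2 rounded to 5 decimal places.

x_1 = g(0.921000) = 0.473764
x_2 = g(0.473764) = 0.740959

0.74096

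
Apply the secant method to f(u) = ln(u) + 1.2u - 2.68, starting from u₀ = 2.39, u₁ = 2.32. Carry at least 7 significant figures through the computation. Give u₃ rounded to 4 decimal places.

1.7626

Secant update: u_(k+1) = u_k − f(u_k)·(u_k − u_(k-1))/(f(u_k) − f(u_(k-1))).
f(u_0) = 1.059293, f(u_1) = 0.945567
u_2 = 2.320000 - (0.945567)·(2.320000 - 2.390000)/(0.945567 - (1.059293)) = 1.737991; f(u_2) = -0.041682
u_3 = 1.737991 - (-0.041682)·(1.737991 - 2.320000)/(-0.041682 - (0.945567)) = 1.762563; f(u_3) = 0.001845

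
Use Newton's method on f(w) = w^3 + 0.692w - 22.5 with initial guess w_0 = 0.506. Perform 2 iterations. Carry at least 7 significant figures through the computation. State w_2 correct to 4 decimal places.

f'(w) = 3w^2 + 0.692
w_0 = 0.506000: f = -22.020294, f' = 1.460108 → w_1 = 0.506000 - (-22.020294)/(1.460108) = 15.587277
w_1 = 15.587277: f = 3775.421454, f' = 729.581650 → w_2 = 15.587277 - (3775.421454)/(729.581650) = 10.412502

10.4125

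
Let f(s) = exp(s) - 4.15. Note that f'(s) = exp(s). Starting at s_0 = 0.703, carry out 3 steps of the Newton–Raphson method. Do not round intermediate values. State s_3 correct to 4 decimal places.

1.4243

Newton update: s ← s − f(s)/f'(s).
s_0 = 0.703000: f = -2.130197, f' = 2.019803 → s_1 = 0.703000 - (-2.130197)/(2.019803) = 1.757656
s_1 = 1.757656: f = 1.648828, f' = 5.798828 → s_2 = 1.757656 - (1.648828)/(5.798828) = 1.473318
s_2 = 1.473318: f = 0.213688, f' = 4.363688 → s_3 = 1.473318 - (0.213688)/(4.363688) = 1.424348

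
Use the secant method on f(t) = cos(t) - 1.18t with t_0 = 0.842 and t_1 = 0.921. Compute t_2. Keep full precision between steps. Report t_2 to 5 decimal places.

0.67413

f(t_0) = -0.327588, f(t_1) = -0.481756
t_2 = 0.921000 - (-0.481756)·(0.921000 - 0.842000)/(-0.481756 - (-0.327588)) = 0.674135; f(t_2) = -0.014232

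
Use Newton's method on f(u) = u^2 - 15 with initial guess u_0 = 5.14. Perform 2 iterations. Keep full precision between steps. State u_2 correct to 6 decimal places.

3.876010

f'(u) = 2u
u_0 = 5.140000: f = 11.419600, f' = 10.280000 → u_1 = 5.140000 - (11.419600)/(10.280000) = 4.029144
u_1 = 4.029144: f = 1.234001, f' = 8.058288 → u_2 = 4.029144 - (1.234001)/(8.058288) = 3.876010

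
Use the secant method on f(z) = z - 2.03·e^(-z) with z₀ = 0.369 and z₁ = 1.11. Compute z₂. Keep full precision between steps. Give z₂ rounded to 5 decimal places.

f(z_0) = -1.034594, f(z_1) = 0.440995
z_2 = 1.110000 - (0.440995)·(1.110000 - 0.369000)/(0.440995 - (-1.034594)) = 0.888544; f(z_2) = 0.053699

0.88854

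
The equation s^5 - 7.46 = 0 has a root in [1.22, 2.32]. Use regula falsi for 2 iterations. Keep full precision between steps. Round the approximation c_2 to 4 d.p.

f(1.220000) = -4.757292, f(2.320000) = 59.750933
step 1: c = 1.301122, f(c) = -3.731023 < 0 → new bracket [1.301122, 2.320000]
step 2: c = 1.361004, f(c) = -2.790209 < 0 → new bracket [1.361004, 2.320000]

1.3610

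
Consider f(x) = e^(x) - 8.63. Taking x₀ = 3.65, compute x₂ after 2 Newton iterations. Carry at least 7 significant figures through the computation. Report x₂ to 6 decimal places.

2.361514

f'(x) = e^(x)
x_0 = 3.650000: f = 29.844666, f' = 38.474666 → x_1 = 3.650000 - (29.844666)/(38.474666) = 2.874303
x_1 = 2.874303: f = 9.083082, f' = 17.713082 → x_2 = 2.874303 - (9.083082)/(17.713082) = 2.361514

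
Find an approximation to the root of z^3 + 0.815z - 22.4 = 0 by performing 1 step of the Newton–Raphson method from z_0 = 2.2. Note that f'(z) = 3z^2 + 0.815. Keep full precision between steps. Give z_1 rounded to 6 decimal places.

2.849429

z_0 = 2.200000: f = -9.959000, f' = 15.335000 → z_1 = 2.200000 - (-9.959000)/(15.335000) = 2.849429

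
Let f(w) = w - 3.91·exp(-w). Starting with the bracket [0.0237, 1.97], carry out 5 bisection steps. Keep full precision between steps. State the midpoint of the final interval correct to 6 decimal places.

f(0.023700) = -3.794722, f(1.970000) = 1.424724 (opposite signs)
step 1: m = 0.996850, f(m) = -0.446097 < 0 → root in [0.996850, 1.970000]
step 2: m = 1.483425, f(m) = 0.596405 > 0 → root in [0.996850, 1.483425]
step 3: m = 1.240137, f(m) = 0.108801 > 0 → root in [0.996850, 1.240137]
step 4: m = 1.118494, f(m) = -0.159183 < 0 → root in [1.118494, 1.240137]
step 5: m = 1.179316, f(m) = -0.022967 < 0 → root in [1.179316, 1.240137]
Midpoint of [1.179316, 1.240137] = 1.209727

1.209727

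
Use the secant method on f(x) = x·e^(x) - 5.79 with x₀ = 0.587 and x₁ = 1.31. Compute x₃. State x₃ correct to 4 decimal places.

1.4060

f(x_0) = -4.734231, f(x_1) = -0.934912
x_2 = 1.310000 - (-0.934912)·(1.310000 - 0.587000)/(-0.934912 - (-4.734231)) = 1.487911; f(x_2) = 0.798229
x_3 = 1.487911 - (0.798229)·(1.487911 - 1.310000)/(0.798229 - (-0.934912)) = 1.405971; f(x_3) = -0.054360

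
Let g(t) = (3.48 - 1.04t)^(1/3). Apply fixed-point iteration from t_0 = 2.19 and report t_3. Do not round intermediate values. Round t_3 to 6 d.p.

t_1 = g(2.190000) = 1.063367
t_2 = g(1.063367) = 1.334032
t_3 = g(1.334032) = 1.279075

1.279075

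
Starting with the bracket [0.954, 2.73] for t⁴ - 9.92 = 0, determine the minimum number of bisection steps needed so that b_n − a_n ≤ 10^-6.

21

Initial width b − a = 2.73 − 0.954 = 1.776000.
After n steps the width is (b−a)/2^n; need (b−a)/2^n ≤ 10^-6.
So n ≥ log₂(1.776000/10^-6) = log₂(1776000.0000) ≈ 20.7602.
Hence n = 21.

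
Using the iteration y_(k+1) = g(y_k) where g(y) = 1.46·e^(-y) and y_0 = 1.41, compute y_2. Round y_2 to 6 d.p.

y_1 = g(1.410000) = 0.356449
y_2 = g(0.356449) = 1.022231

1.022231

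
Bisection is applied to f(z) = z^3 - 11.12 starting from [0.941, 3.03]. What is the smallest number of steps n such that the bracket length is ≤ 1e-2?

8

Initial width b − a = 3.03 − 0.941 = 2.089000.
After n steps the width is (b−a)/2^n; need (b−a)/2^n ≤ 1e-2.
So n ≥ log₂(2.089000/1e-2) = log₂(208.9000) ≈ 7.7067.
Hence n = 8.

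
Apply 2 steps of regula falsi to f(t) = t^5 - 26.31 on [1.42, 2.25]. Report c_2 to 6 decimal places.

False-position update: c = (a·f(b) − b·f(a))/(f(b) − f(a)); replace the endpoint whose sign matches f(c).
f(1.420000) = -20.536466, f(2.250000) = 31.355039
step 1: c = 1.748479, f(c) = -9.968119 < 0 → new bracket [1.748479, 2.250000]
step 2: c = 1.869458, f(c) = -3.476203 < 0 → new bracket [1.869458, 2.250000]

1.869458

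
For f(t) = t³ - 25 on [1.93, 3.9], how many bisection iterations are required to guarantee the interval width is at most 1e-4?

15

Initial width b − a = 3.9 − 1.93 = 1.970000.
After n steps the width is (b−a)/2^n; need (b−a)/2^n ≤ 1e-4.
So n ≥ log₂(1.970000/1e-4) = log₂(19700.0000) ≈ 14.2659.
Hence n = 15.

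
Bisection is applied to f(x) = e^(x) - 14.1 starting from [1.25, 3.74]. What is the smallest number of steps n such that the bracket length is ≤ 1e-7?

25

Initial width b − a = 3.74 − 1.25 = 2.490000.
After n steps the width is (b−a)/2^n; need (b−a)/2^n ≤ 1e-7.
So n ≥ log₂(2.490000/1e-7) = log₂(24900000.0000) ≈ 24.5696.
Hence n = 25.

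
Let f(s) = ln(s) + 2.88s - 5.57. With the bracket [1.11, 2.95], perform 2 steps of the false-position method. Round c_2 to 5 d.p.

False-position update: c = (a·f(b) − b·f(a))/(f(b) − f(a)); replace the endpoint whose sign matches f(c).
f(1.110000) = -2.268840, f(2.950000) = 4.007805
step 1: c = 1.775111, f(c) = 0.116183 > 0 → new bracket [1.110000, 1.775111]
step 2: c = 1.742711, f(c) = 0.004450 > 0 → new bracket [1.110000, 1.742711]

1.74271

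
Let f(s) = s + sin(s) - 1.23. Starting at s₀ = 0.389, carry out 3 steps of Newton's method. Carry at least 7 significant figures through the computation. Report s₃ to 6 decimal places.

f'(s) = 1 + cos(s)
s_0 = 0.389000: f = -0.461737, f' = 1.925289 → s_1 = 0.389000 - (-0.461737)/(1.925289) = 0.628827
s_1 = 0.628827: f = -0.012976, f' = 1.808718 → s_2 = 0.628827 - (-0.012976)/(1.808718) = 0.636001
s_2 = 0.636001: f = -0.000015, f' = 1.804477 → s_3 = 0.636001 - (-0.000015)/(1.804477) = 0.636010

0.636010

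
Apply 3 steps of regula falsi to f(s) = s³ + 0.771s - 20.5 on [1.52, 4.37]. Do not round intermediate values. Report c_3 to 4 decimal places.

False-position update: c = (a·f(b) − b·f(a))/(f(b) − f(a)); replace the endpoint whose sign matches f(c).
f(1.520000) = -15.816272, f(4.370000) = 66.322723
step 1: c = 2.068782, f(c) = -10.050878 < 0 → new bracket [2.068782, 4.370000]
step 2: c = 2.371625, f(c) = -5.332016 < 0 → new bracket [2.371625, 4.370000]
step 3: c = 2.520330, f(c) = -2.547537 < 0 → new bracket [2.520330, 4.370000]

2.5203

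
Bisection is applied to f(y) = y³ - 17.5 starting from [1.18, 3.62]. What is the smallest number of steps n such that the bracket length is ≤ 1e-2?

8

Initial width b − a = 3.62 − 1.18 = 2.440000.
After n steps the width is (b−a)/2^n; need (b−a)/2^n ≤ 1e-2.
So n ≥ log₂(2.440000/1e-2) = log₂(244.0000) ≈ 7.9307.
Hence n = 8.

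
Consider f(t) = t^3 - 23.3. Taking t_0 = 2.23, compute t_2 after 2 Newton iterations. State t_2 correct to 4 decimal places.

Newton update: t ← t − f(t)/f'(t).
f'(t) = 3t^2
t_0 = 2.230000: f = -12.210433, f' = 14.918700 → t_1 = 2.230000 - (-12.210433)/(14.918700) = 3.048465
t_1 = 3.048465: f = 5.029807, f' = 27.879416 → t_2 = 3.048465 - (5.029807)/(27.879416) = 2.868052

2.8681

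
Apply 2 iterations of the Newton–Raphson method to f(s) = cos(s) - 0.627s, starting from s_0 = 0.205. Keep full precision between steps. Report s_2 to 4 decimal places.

0.9515

f'(s) = -sin(s) - 0.627
s_0 = 0.205000: f = 0.850526, f' = -0.830567 → s_1 = 0.205000 - (0.850526)/(-0.830567) = 1.229030
s_1 = 1.229030: f = -0.435451, f' = -1.569164 → s_2 = 1.229030 - (-0.435451)/(-1.569164) = 0.951526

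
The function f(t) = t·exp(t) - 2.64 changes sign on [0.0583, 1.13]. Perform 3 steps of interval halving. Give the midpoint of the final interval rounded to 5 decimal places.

f(0.058300) = -2.578200, f(1.130000) = 0.858092 (opposite signs)
step 1: m = 0.594150, f(m) = -1.563703 < 0 → root in [0.594150, 1.130000]
step 2: m = 0.862075, f(m) = -0.598547 < 0 → root in [0.862075, 1.130000]
step 3: m = 0.996037, f(m) = 0.056803 > 0 → root in [0.862075, 0.996037]
Midpoint of [0.862075, 0.996037] = 0.929056

0.92906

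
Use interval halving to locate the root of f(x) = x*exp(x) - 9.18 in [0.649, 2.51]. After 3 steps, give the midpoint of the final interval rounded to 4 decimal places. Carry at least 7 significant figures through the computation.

1.6958

f(0.649000) = -7.938057, f(2.510000) = 21.705374 (opposite signs)
step 1: m = 1.579500, f(m) = -1.515431 < 0 → root in [1.579500, 2.510000]
step 2: m = 2.044750, f(m) = 6.620246 > 0 → root in [1.579500, 2.044750]
step 3: m = 1.812125, f(m) = 1.916449 > 0 → root in [1.579500, 1.812125]
Midpoint of [1.579500, 1.812125] = 1.695812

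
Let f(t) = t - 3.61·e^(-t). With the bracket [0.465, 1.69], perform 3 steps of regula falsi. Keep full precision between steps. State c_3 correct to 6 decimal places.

False-position update: c = (a·f(b) − b·f(a))/(f(b) − f(a)); replace the endpoint whose sign matches f(c).
f(0.465000) = -1.802568, f(1.690000) = 1.023885
step 1: c = 1.246243, f(c) = 0.208067 > 0 → new bracket [0.465000, 1.246243]
step 2: c = 1.165397, f(c) = 0.039804 > 0 → new bracket [0.465000, 1.165397]
step 3: c = 1.150265, f(c) = 0.007510 > 0 → new bracket [0.465000, 1.150265]

1.150265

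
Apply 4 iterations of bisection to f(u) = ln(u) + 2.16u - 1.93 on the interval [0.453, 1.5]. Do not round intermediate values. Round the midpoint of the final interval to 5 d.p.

f(0.453000) = -1.743383, f(1.500000) = 1.715465 (opposite signs)
step 1: m = 0.976500, f(m) = 0.155459 > 0 → root in [0.453000, 0.976500]
step 2: m = 0.714750, f(m) = -0.721962 < 0 → root in [0.714750, 0.976500]
step 3: m = 0.845625, f(m) = -0.271129 < 0 → root in [0.845625, 0.976500]
step 4: m = 0.911063, f(m) = -0.055249 < 0 → root in [0.911063, 0.976500]
Midpoint of [0.911063, 0.976500] = 0.943781

0.94378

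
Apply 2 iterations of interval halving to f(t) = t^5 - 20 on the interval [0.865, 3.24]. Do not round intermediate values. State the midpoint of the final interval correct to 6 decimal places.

f(0.865000) = -19.515738, f(3.240000) = 337.046723 (opposite signs)
step 1: m = 2.052500, f(m) = 16.426364 > 0 → root in [0.865000, 2.052500]
step 2: m = 1.458750, f(m) = -13.394521 < 0 → root in [1.458750, 2.052500]
Midpoint of [1.458750, 2.052500] = 1.755625

1.755625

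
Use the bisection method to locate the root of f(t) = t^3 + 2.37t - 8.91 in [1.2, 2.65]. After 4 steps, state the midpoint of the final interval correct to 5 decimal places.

1.69844

f(1.200000) = -4.338000, f(2.650000) = 15.980125 (opposite signs)
step 1: m = 1.925000, f(m) = 2.785578 > 0 → root in [1.200000, 1.925000]
step 2: m = 1.562500, f(m) = -1.392178 < 0 → root in [1.562500, 1.925000]
step 3: m = 1.743750, f(m) = 0.524845 > 0 → root in [1.562500, 1.743750]
step 4: m = 1.653125, f(m) = -0.474397 < 0 → root in [1.653125, 1.743750]
Midpoint of [1.653125, 1.743750] = 1.698437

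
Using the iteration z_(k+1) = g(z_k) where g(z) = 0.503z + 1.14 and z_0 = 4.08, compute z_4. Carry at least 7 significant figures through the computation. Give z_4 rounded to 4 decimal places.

z_1 = g(4.080000) = 3.192240
z_2 = g(3.192240) = 2.745697
z_3 = g(2.745697) = 2.521085
z_4 = g(2.521085) = 2.408106

2.4081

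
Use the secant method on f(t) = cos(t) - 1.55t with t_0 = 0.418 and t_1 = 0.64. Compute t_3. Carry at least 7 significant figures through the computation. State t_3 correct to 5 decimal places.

0.54997

Secant update: t_(k+1) = t_k − f(t_k)·(t_k − t_(k-1))/(f(t_k) − f(t_(k-1))).
f(t_0) = 0.266003, f(t_1) = -0.189904
t_2 = 0.640000 - (-0.189904)·(0.640000 - 0.418000)/(-0.189904 - (0.266003)) = 0.547528; f(t_2) = 0.005146
t_3 = 0.547528 - (0.005146)·(0.547528 - 0.640000)/(0.005146 - (-0.189904)) = 0.549967; f(t_3) = 0.000092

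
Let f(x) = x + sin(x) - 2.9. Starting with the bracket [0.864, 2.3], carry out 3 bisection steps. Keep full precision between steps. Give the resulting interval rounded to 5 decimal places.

[1.94100, 2.12050]

f(0.864000) = -1.275554, f(2.300000) = 0.145705 (opposite signs)
step 1: m = 1.582000, f(m) = -0.318063 < 0 → root in [1.582000, 2.300000]
step 2: m = 1.941000, f(m) = -0.026746 < 0 → root in [1.941000, 2.300000]
step 3: m = 2.120500, f(m) = 0.073179 > 0 → root in [1.941000, 2.120500]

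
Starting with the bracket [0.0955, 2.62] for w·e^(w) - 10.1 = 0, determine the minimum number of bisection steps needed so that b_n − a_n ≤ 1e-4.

15

Initial width b − a = 2.62 − 0.0955 = 2.524500.
After n steps the width is (b−a)/2^n; need (b−a)/2^n ≤ 1e-4.
So n ≥ log₂(2.524500/1e-4) = log₂(25245.0000) ≈ 14.6237.
Hence n = 15.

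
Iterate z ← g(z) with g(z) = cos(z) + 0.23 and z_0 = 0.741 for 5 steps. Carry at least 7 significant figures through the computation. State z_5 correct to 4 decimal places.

0.9057

z_1 = g(0.741000) = 0.967794
z_2 = g(0.967794) = 0.797118
z_3 = g(0.797118) = 0.928771
z_4 = g(0.928771) = 0.828818
z_5 = g(0.828818) = 0.905747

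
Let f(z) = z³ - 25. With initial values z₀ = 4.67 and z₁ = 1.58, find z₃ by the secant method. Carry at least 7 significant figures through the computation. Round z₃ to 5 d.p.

3.48019

f(z_0) = 76.847563, f(z_1) = -21.055688
z_2 = 1.580000 - (-21.055688)·(1.580000 - 4.670000)/(-21.055688 - (76.847563)) = 2.244555; f(z_2) = -13.691874
z_3 = 2.244555 - (-13.691874)·(2.244555 - 1.580000)/(-13.691874 - (-21.055688)) = 3.480192; f(z_3) = 17.151158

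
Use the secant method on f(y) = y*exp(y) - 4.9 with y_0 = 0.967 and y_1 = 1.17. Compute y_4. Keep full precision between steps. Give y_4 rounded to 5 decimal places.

f(y_0) = -2.356749, f(y_1) = -1.130269
y_2 = 1.170000 - (-1.130269)·(1.170000 - 0.967000)/(-1.130269 - (-2.356749)) = 1.357076; f(y_2) = 0.371989
y_3 = 1.357076 - (0.371989)·(1.357076 - 1.170000)/(0.371989 - (-1.130269)) = 1.310752; f(y_3) = -0.038471
y_4 = 1.310752 - (-0.038471)·(1.310752 - 1.357076)/(-0.038471 - (0.371989)) = 1.315094; f(y_4) = -0.001144

1.31509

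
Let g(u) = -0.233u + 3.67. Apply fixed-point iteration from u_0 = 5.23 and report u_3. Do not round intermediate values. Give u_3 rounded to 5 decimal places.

2.94797

u_1 = g(5.230000) = 2.451410
u_2 = g(2.451410) = 3.098821
u_3 = g(3.098821) = 2.947975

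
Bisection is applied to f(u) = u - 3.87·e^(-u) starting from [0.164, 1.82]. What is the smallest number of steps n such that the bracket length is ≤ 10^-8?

28

Initial width b − a = 1.82 − 0.164 = 1.656000.
After n steps the width is (b−a)/2^n; need (b−a)/2^n ≤ 10^-8.
So n ≥ log₂(1.656000/10^-8) = log₂(165600000.0000) ≈ 27.3031.
Hence n = 28.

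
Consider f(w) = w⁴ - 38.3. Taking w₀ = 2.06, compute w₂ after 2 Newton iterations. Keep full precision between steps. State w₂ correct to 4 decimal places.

Newton update: w ← w − f(w)/f'(w).
f'(w) = 4w³
w_0 = 2.060000: f = -20.291859, f' = 34.967264 → w_1 = 2.060000 - (-20.291859)/(34.967264) = 2.640310
w_1 = 2.640310: f = 10.298157, f' = 73.624920 → w_2 = 2.640310 - (10.298157)/(73.624920) = 2.500437

2.5004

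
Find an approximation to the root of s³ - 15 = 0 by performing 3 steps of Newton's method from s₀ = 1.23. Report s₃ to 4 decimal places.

Newton update: s ← s − f(s)/f'(s).
f'(s) = 3s²
s_0 = 1.230000: f = -13.139133, f' = 4.538700 → s_1 = 1.230000 - (-13.139133)/(4.538700) = 4.124911
s_1 = 4.124911: f = 55.184915, f' = 51.044675 → s_2 = 4.124911 - (55.184915)/(51.044675) = 3.043801
s_2 = 3.043801: f = 13.199977, f' = 27.794173 → s_3 = 3.043801 - (13.199977)/(27.794173) = 2.568882

2.5689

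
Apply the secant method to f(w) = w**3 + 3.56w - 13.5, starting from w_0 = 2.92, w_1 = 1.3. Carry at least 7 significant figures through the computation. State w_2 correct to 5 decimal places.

1.67986

f(w_0) = 21.792288, f(w_1) = -6.675000
w_2 = 1.300000 - (-6.675000)·(1.300000 - 2.920000)/(-6.675000 - (21.792288)) = 1.679857; f(w_2) = -2.779287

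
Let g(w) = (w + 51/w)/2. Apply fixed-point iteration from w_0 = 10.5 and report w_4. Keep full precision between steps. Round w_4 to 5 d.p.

w_1 = g(10.500000) = 7.678571
w_2 = g(7.678571) = 7.160216
w_3 = g(7.160216) = 7.141453
w_4 = g(7.141453) = 7.141428

7.14143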